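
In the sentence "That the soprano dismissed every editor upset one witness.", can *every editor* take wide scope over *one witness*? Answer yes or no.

The target quantifier *every editor* is part of the sentential subject *that the soprano dismissed every editor*.
Clausal subjects are scope islands; QR from inside the subject into the matrix is barred.
So the wide-scope reading for *every editor* is blocked.

No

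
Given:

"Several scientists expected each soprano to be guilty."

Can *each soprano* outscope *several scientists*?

*each soprano* is the subject of an ECM infinitive — the infinitival complement of an ECM verb is not a scope island, so *each soprano* can raise into the matrix clause.
Ordinary QR to a clause-peripheral position gives the wide-scope LF for the lower DP.

Yes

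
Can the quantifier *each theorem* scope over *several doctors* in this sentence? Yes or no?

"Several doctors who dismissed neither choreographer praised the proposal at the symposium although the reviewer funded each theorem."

*each theorem* is embedded in the adjunct clause *although the reviewer funded each theorem*.
Scope out of an adjunct clause is unavailable: QR respects the adjunct-island constraint.
*each theorem* > *several doctors* would require crossing that boundary, which is illicit.

No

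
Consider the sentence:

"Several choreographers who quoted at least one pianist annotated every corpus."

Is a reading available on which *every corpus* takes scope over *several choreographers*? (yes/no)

Yes

*every corpus* is a matrix argument; only *several choreographers* is modified by the relative clause *who quoted at least one pianist*, so the RC island is irrelevant to the target quantifier.
Nothing blocks QR of the lower DP to a position above the higher one, so inverse scope is available.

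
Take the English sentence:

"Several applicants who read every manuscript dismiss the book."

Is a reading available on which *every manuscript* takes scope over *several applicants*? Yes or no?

The target quantifier *every manuscript* is part of the relative clause *who read every manuscript*.
A relative clause is a scope island — quantifier raising cannot cross its boundary.
So the wide-scope reading for *every manuscript* is blocked.

No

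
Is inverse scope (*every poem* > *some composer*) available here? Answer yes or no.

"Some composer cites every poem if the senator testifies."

Yes

*every poem* is a matrix argument; the adjunct is an island but the target quantifier is outside it.
With no island boundary between them, the object can take inverse scope over the subject via ordinary QR within the clause.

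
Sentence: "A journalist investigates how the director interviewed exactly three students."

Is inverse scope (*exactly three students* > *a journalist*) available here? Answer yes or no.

Structurally, *exactly three students* is inside the embedded question *how the director interviewed exactly three students*.
Embedded questions are wh-islands: a quantifier inside an indirect question cannot QR into the matrix clause.
So the wide-scope reading for *exactly three students* is blocked.
(Only the surface reading survives: one fixed journalist with respect to all the relevant students.)

No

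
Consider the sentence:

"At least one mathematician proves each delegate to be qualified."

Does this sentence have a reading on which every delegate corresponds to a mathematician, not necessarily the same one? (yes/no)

This is the *each delegate* > *at least one mathematician* reading.
This is an ECM construction: *each delegate* is the infinitival subject, Case-marked by the matrix verb, and the infinitive is transparent for QR.
Nothing blocks QR of the lower DP to a position above the higher one, so inverse scope is available.
Both orderings are possible: *at least one mathematician* > *each delegate* and *each delegate* > *at least one mathematician*.

Yes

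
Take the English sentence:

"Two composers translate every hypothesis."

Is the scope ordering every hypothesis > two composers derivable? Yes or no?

Yes

*every hypothesis* is the matrix object and *two composers* the matrix subject; the two are clausemates.
With no island boundary between them, the object can take inverse scope over the subject via ordinary QR within the clause.
The sentence is scopally ambiguous between *two composers* > *every hypothesis* and *every hypothesis* > *two composers*.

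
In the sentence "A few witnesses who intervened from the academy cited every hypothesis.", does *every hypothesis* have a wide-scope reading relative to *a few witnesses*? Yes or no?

*every hypothesis* is a matrix argument; only *a few witnesses* is modified by the relative clause *who intervened from the academy*, so the RC island is irrelevant to the target quantifier.
No island intervenes, so both surface and inverse scope are derivable.

Yes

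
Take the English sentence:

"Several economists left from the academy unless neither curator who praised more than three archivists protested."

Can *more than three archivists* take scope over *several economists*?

No

*more than three archivists* is embedded in the relative clause *who praised more than three archivists*, which is itself inside the adjunct *unless neither curator who praised more than three archivists protested*.
Two island boundaries intervene — the relative clause and the adjunct. Either alone would block QR.
So *more than three archivists* cannot raise to a position above *several economists*.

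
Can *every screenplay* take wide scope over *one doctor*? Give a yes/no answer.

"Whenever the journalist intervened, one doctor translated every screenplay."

Neither queried DP is inside the adjunct, so the adjunct-island constraint does not apply.
Ordinary QR to a clause-peripheral position gives the wide-scope LF for the lower DP.
So *every screenplay* > *one doctor* is among the available readings.

Yes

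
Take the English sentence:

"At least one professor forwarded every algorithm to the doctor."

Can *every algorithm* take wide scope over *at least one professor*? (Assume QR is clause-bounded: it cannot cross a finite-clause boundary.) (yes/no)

*at least one professor* and *every algorithm* are co-arguments of the matrix verb, with nothing but a clause-internal boundary between them.
No island intervenes, so both surface and inverse scope are derivable.

Yes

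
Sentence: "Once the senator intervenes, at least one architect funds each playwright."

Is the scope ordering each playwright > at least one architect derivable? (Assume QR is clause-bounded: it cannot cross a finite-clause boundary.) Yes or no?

*each playwright* is a matrix argument; the adjunct is an island but the target quantifier is outside it.
Since no island is crossed, the inverse ordering is licensed alongside surface scope.

Yes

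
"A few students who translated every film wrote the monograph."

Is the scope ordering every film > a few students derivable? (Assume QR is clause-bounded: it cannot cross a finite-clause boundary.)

No

*every film* is embedded in the relative clause *who translated every film*.
Relative clauses block scope extraction: QR cannot target a position outside the modified NP.
So *every film* cannot raise high enough to outscope *a few students*; only the surface ordering *a few students* > *every film* is available.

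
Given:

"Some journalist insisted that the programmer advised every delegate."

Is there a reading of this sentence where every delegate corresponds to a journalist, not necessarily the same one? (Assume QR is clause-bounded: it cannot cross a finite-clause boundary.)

The described interpretation is the *every delegate* > *some journalist* scoping.
The DP *every delegate* is contained in the finite complement clause *that the programmer advised every delegate*.
Given the clause-boundedness assumption, QR cannot cross the finite CP into the matrix.
The inverse ordering *every delegate* > *some journalist* is therefore underivable.
(Only the surface reading survives: one fixed journalist with respect to all the relevant delegates.)

No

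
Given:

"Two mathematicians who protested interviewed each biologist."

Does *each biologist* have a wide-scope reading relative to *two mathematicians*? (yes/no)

*each biologist* is a matrix argument; only *two mathematicians* is modified by the relative clause *who protested*, so the RC island is irrelevant to the target quantifier.
Nothing blocks QR of the lower DP to a position above the higher one, so inverse scope is available.
Both orderings are possible: *two mathematicians* > *each biologist* and *each biologist* > *two mathematicians*.

Yes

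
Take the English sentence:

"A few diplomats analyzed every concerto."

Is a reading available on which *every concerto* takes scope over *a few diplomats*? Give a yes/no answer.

*every concerto* is the matrix object and *a few diplomats* the matrix subject; the two are clausemates.
Clause-internal QR can adjoin the lower DP above the subject, yielding the inverse reading.

Yes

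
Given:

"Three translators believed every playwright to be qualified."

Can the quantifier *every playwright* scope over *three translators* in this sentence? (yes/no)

ECM infinitives lack a CP barrier, so *every playwright* can QR over the matrix subject *three translators*.
QR within a single clause is free, so the lower quantifier may take scope over the higher one.

Yes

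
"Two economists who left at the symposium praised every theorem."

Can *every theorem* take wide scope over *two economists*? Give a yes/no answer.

Yes

*every theorem* sits in the matrix clause, not in the relative clause on *two economists*.
Clause-internal QR can adjoin the lower DP above the subject, yielding the inverse reading.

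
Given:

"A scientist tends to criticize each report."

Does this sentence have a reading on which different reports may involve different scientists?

Yes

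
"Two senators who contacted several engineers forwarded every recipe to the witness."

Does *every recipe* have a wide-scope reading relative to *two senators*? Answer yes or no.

*every recipe* sits in the matrix clause, not in the relative clause on *two senators*.
Nothing blocks QR of the lower DP to a position above the higher one, so inverse scope is available.
The sentence is scopally ambiguous between *two senators* > *every recipe* and *every recipe* > *two senators*.

Yes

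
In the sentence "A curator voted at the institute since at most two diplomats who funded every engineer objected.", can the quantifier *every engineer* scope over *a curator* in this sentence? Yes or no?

No

*every engineer* occurs within the relative clause *who funded every engineer*, which is itself inside the adjunct *since at most two diplomats who funded every engineer objected*.
Two island boundaries intervene — the relative clause and the adjunct. Either alone would block QR.
There is no licit LF on which *every engineer* c-commands *a curator*.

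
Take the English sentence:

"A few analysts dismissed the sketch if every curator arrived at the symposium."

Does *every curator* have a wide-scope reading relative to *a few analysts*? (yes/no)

No

*every curator* is embedded in the adjunct clause *if every curator arrived at the symposium*.
The adjunct-island constraint bars QR out of an adverbial clause.
So *every curator* cannot raise to a position above *a few analysts*.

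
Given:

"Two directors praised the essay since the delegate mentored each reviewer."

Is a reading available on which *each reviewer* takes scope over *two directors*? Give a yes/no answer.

*each reviewer* is embedded in the adjunct clause *since the delegate mentored each reviewer*.
Since the clause is an adjunct (not a complement), the Adjunct Condition blocks QR across its edge.
There is no licit LF on which *each reviewer* c-commands *two directors*.

No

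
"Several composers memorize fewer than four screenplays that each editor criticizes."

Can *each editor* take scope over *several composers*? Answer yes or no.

No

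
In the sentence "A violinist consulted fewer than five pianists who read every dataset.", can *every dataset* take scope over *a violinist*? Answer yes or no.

*every dataset* sits inside the relative clause *who read every dataset* modifying *fewer than five pianists*.
Relative clauses block scope extraction: QR cannot target a position outside the modified NP.
Hence only narrow scope for *every dataset* (under *a violinist*) survives.

No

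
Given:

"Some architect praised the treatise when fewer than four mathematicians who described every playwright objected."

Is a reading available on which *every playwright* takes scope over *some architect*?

*every playwright* sits inside the relative clause *who described every playwright*, which is itself inside the adjunct *when fewer than four mathematicians who described every playwright objected*.
Even if one barrier were somehow void, the other would still block QR.
The inverse ordering *every playwright* > *some architect* is therefore underivable.
(Only the surface reading survives: one fixed architect with respect to all the relevant playwrights.)

No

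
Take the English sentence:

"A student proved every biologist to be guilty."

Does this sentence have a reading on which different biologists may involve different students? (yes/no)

That reading corresponds to *every biologist* > *a student*.
The ECM infinitive is scope-transparent — *every biologist* is free to raise above *a student*.
With no island boundary between them, the object can take inverse scope over the subject via ordinary QR within the clause.

Yes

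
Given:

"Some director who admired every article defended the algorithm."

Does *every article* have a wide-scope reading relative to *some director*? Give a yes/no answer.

The target quantifier *every article* is part of the relative clause *who admired every article*.
Relative clauses are scope islands: a quantifier cannot QR out of a relative clause to take scope in the matrix clause.
There is no licit LF on which *every article* c-commands *some director*.
(Only the surface reading survives: one fixed director with respect to all the relevant articles.)

No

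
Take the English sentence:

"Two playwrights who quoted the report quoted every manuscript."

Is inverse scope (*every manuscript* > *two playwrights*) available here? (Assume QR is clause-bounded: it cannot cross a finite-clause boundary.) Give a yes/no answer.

*every manuscript* sits in the matrix clause, not in the relative clause on *two playwrights*.
QR within a single clause is free, so the lower quantifier may take scope over the higher one.

Yes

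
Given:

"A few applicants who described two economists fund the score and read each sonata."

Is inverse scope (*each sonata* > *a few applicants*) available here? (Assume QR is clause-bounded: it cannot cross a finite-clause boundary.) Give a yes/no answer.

*each sonata* sits inside one conjunct of the coordinate structure (*read each sonata*).
Coordinate structures are islands for non-across-the-board movement, QR included.
The inverse ordering *each sonata* > *a few applicants* is therefore underivable.

No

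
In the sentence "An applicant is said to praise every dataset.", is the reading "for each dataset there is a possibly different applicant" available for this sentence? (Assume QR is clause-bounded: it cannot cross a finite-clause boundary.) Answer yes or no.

Yes

This is the *every dataset* > *an applicant* reading.
*every dataset* is the object of the infinitival complement of a raising predicate; raising infinitives are transparent for QR, so the two DPs are in effect clausemates.
Nothing blocks QR of the lower DP to a position above the higher one, so inverse scope is available.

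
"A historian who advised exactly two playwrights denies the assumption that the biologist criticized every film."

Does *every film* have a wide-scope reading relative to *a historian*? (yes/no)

The target quantifier *every film* is part of the complex NP *the assumption that the biologist criticized every film*.
Since the clause is the complement of a nominal head, the CNPC blocks scope extraction.
*every film* is confined to the island and cannot take scope over *a historian*.
(Only the surface reading survives: one fixed historian with respect to all the relevant films.)

No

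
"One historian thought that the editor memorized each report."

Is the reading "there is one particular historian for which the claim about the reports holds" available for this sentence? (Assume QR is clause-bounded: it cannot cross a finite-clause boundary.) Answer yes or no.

Yes

The paraphrase describes the scope ordering *one historian* > *each report*.
Nothing needs to raise for *one historian* > *each report*, so no island constraint is at stake.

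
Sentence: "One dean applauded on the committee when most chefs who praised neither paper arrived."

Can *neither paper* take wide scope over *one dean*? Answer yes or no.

No

*neither paper* occurs within the relative clause *who praised neither paper*, which is itself inside the adjunct *when most chefs who praised neither paper arrived*.
Even if one barrier were somehow void, the other would still block QR.
The inverse ordering *neither paper* > *one dean* is therefore underivable.
(Only the surface reading survives: one fixed dean with respect to all the relevant papers.)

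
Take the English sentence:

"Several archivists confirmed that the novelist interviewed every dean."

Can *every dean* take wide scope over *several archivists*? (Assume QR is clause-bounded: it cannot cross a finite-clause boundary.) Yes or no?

*every dean* is embedded in the finite complement clause *that the novelist interviewed every dean*.
Finite CP is the ceiling for QR here, by assumption.
There is no licit LF on which *every dean* c-commands *several archivists*.

No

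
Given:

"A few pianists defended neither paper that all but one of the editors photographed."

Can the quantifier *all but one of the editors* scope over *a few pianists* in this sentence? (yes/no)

No

The DP *all but one of the editors* is contained in the relative clause *that all but one of the editors photographed* modifying *neither paper*.
Relative clauses block scope extraction: QR cannot target a position outside the modified NP.
*all but one of the editors* is confined to the island and cannot take scope over *a few pianists*.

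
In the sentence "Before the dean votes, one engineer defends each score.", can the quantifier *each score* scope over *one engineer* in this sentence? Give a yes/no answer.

Yes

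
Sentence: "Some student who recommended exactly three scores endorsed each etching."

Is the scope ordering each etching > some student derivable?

Yes

The relative clause *who recommended exactly three scores* modifies *some student*, but *each etching* is not inside that relative clause — it is an argument of the matrix verb.
Since no island is crossed, the inverse ordering is licensed alongside surface scope.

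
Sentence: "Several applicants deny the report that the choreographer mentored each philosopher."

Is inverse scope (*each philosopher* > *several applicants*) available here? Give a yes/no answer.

The target quantifier *each philosopher* is part of the complex NP *the report that the choreographer mentored each philosopher*.
Noun-complement clauses are scope islands (the Complex NP Constraint): a quantifier inside one cannot scope into the matrix.
*each philosopher* > *several applicants* would require crossing that boundary, which is illicit.

No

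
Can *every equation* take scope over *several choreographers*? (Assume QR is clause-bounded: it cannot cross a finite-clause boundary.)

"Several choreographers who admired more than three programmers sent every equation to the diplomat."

Yes

*every equation* is a matrix argument; only *several choreographers* is modified by the relative clause *who admired more than three programmers*, so the RC island is irrelevant to the target quantifier.
Nothing blocks QR of the lower DP to a position above the higher one, so inverse scope is available.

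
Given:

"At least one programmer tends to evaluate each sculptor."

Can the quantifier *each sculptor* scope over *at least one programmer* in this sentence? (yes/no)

Raising constructions are monoclausal for scope purposes; *each sculptor* is not separated from *at least one programmer* by any island.
Clause-internal QR can adjoin the lower DP above the subject, yielding the inverse reading.
So *each sculptor* > *at least one programmer* is among the available readings.

Yes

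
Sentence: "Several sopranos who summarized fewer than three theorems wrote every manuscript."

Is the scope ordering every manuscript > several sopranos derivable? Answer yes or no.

Yes

The RC *who summarized fewer than three theorems* is an island, but *every manuscript* is not inside it — it is the matrix object, a clausemate of *several sopranos*.
With no island boundary between them, the object can take inverse scope over the subject via ordinary QR within the clause.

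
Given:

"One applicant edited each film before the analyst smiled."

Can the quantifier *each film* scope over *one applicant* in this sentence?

Yes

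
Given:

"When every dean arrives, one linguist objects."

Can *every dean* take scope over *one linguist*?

No

*every dean* occurs within the adjunct clause *when every dean arrives*.
Adjunct clauses are scope islands: a quantifier inside an adjunct cannot raise into the matrix clause.
*every dean* is confined to the island and cannot take scope over *one linguist*.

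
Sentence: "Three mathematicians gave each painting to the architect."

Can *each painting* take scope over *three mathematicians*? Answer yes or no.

Both DPs are arguments of the same predicate; there is no clause or island boundary between them.
Nothing blocks QR of the lower DP to a position above the higher one, so inverse scope is available.
So *each painting* > *three mathematicians* is among the available readings.

Yes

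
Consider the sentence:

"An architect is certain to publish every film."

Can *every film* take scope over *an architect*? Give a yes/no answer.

The matrix predicate is a raising verb, whose infinitival complement is not a scope island — *every film* can QR into the matrix clause.
Ordinary QR to a clause-peripheral position gives the wide-scope LF for the lower DP.

Yes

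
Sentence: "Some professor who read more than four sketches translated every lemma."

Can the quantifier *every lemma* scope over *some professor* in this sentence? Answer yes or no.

Yes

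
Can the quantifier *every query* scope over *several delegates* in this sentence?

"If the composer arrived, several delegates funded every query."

Yes

*every query* is a matrix argument; the adjunct is an island but the target quantifier is outside it.
With no island boundary between them, the object can take inverse scope over the subject via ordinary QR within the clause.
So *every query* > *several delegates* is among the available readings.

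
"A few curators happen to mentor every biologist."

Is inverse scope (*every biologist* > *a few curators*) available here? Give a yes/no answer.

Yes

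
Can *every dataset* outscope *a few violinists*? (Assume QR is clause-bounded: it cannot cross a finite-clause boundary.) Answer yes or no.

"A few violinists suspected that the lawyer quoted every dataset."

No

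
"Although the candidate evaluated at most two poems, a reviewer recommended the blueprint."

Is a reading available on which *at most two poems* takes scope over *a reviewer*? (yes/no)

No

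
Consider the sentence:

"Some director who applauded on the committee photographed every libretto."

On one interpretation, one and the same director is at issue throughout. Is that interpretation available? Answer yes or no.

The described interpretation is the *some director* > *every libretto* scoping.
Surface scope (*some director* > *every libretto*) is always derivable; islands only block QR, not in-situ interpretation.

Yes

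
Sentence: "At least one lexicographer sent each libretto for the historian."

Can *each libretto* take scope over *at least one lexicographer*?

Yes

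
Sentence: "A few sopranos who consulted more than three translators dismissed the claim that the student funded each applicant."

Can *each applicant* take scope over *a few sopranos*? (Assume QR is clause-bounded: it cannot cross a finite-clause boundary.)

The target quantifier *each applicant* is part of the complex NP *the claim that the student funded each applicant*.
The Complex NP Constraint bars QR out of the complement clause of a noun.
So *each applicant* cannot raise high enough to outscope *a few sopranos*; only the surface ordering *a few sopranos* > *each applicant* is available.

No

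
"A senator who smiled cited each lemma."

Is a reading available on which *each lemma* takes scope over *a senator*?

Yes

*each lemma* is a matrix argument; only *a senator* is modified by the relative clause *who smiled*, so the RC island is irrelevant to the target quantifier.
Since no island is crossed, the inverse ordering is licensed alongside surface scope.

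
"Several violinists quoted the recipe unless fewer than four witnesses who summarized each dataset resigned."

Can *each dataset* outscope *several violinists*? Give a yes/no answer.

*each dataset* occurs within the relative clause *who summarized each dataset*, which is itself inside the adjunct *unless fewer than four witnesses who summarized each dataset resigned*.
The quantifier would have to escape first the RC and then the adjunct — two independent island violations.
The inverse ordering *each dataset* > *several violinists* is therefore underivable.

No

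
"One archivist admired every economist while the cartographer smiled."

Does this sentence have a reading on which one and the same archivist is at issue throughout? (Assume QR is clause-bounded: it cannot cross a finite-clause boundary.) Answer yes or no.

The paraphrase describes the scope ordering *one archivist* > *every economist*.
Nothing needs to raise for *one archivist* > *every economist*, so no island constraint is at stake.

Yes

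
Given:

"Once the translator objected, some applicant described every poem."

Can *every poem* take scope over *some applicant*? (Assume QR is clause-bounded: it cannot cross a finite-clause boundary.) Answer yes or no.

Yes

Although there is an adjunct clause, *every poem* is in the main clause, not inside the adjunct.
With no island boundary between them, the object can take inverse scope over the subject via ordinary QR within the clause.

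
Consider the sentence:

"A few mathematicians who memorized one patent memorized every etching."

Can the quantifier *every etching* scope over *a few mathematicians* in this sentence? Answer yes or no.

Although the sentence contains a relative clause (*who memorized one patent*), *every etching* is outside it, in the matrix VP.
QR within a single clause is free, so the lower quantifier may take scope over the higher one.
The sentence is scopally ambiguous between *a few mathematicians* > *every etching* and *every etching* > *a few mathematicians*.

Yes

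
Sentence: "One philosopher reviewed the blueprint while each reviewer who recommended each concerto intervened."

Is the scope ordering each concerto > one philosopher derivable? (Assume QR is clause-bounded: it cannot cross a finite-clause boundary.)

No

Structurally, *each concerto* is inside the relative clause *who recommended each concerto*, which is itself inside the adjunct *while each reviewer who recommended each concerto intervened*.
Nested islands: the RC island is itself inside an adjunct island, so wide scope is doubly excluded.
So the wide-scope reading for *each concerto* is blocked.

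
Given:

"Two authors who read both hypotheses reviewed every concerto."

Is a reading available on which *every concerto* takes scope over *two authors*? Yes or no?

*every concerto* is a matrix argument; only *two authors* is modified by the relative clause *who read both hypotheses*, so the RC island is irrelevant to the target quantifier.
With no island boundary between them, the object can take inverse scope over the subject via ordinary QR within the clause.
The sentence is scopally ambiguous between *two authors* > *every concerto* and *every concerto* > *two authors*.

Yes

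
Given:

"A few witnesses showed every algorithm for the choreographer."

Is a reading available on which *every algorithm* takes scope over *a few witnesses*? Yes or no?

Yes

*a few witnesses* and *every algorithm* are co-arguments of the matrix verb, with nothing but a clause-internal boundary between them.
Nothing blocks QR of the lower DP to a position above the higher one, so inverse scope is available.
So *every algorithm* > *a few witnesses* is among the available readings.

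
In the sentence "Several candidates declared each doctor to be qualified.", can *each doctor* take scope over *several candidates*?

Yes

*each doctor* is an ECM subject; ECM complements are not islands, and the embedded quantifier may take matrix scope.
Nothing blocks QR of the lower DP to a position above the higher one, so inverse scope is available.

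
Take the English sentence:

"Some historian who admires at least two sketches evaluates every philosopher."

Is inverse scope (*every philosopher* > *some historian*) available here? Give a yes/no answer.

*every philosopher* sits in the matrix clause, not in the relative clause on *some historian*.
No island intervenes, so both surface and inverse scope are derivable.
Both orderings are possible: *some historian* > *every philosopher* and *every philosopher* > *some historian*.

Yes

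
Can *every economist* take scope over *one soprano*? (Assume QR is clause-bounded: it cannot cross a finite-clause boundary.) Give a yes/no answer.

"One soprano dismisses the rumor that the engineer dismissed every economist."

No

The target quantifier *every economist* is part of the complex NP *the rumor that the engineer dismissed every economist*.
Since the clause is the complement of a nominal head, the CNPC blocks scope extraction.
*every economist* > *one soprano* would require crossing that boundary, which is illicit.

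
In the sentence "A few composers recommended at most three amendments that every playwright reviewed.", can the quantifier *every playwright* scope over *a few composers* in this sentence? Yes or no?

Structurally, *every playwright* is inside the relative clause *that every playwright reviewed* modifying *at most three amendments*.
Relative clauses block scope extraction: QR cannot target a position outside the modified NP.
*every playwright* is confined to the island and cannot take scope over *a few composers*.

No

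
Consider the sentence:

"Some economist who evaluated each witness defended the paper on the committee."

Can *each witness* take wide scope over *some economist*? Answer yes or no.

No

*each witness* is embedded in the relative clause *who evaluated each witness*.
Quantifiers inside a relative clause are trapped there; the RC boundary blocks QR.
*each witness* is confined to the island and cannot take scope over *some economist*.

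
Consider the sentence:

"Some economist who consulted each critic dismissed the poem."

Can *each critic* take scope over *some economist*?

The target quantifier *each critic* is part of the relative clause *who consulted each critic*.
Relative clauses block scope extraction: QR cannot target a position outside the modified NP.
*each critic* > *some economist* would require crossing that boundary, which is illicit.

No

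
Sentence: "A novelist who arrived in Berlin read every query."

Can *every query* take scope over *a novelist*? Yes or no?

Yes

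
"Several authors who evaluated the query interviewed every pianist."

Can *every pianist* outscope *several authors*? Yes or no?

Yes

Although the sentence contains a relative clause (*who evaluated the query*), *every pianist* is outside it, in the matrix VP.
Clause-internal QR can adjoin the lower DP above the subject, yielding the inverse reading.
Both orderings are possible: *several authors* > *every pianist* and *every pianist* > *several authors*.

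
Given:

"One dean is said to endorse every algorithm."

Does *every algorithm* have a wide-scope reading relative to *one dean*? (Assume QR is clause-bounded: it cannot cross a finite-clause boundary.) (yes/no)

*every algorithm* is inside a raising infinitive, which is transparent to QR (no CP barrier), so it behaves as a matrix argument.
Clause-internal QR can adjoin the lower DP above the subject, yielding the inverse reading.
Both orderings are possible: *one dean* > *every algorithm* and *every algorithm* > *one dean*.

Yes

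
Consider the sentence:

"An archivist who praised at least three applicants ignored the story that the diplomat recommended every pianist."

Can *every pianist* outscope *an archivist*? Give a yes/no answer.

*every pianist* occurs within the complex NP *the story that the diplomat recommended every pianist*.
Noun-complement clauses are scope islands (the Complex NP Constraint): a quantifier inside one cannot scope into the matrix.
So *every pianist* cannot raise high enough to outscope *an archivist*; only the surface ordering *an archivist* > *every pianist* is available.

No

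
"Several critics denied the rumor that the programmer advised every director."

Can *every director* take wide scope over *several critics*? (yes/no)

*every director* is embedded in the complex NP *the rumor that the programmer advised every director*.
Noun-complement clauses are scope islands (the Complex NP Constraint): a quantifier inside one cannot scope into the matrix.
The inverse ordering *every director* > *several critics* is therefore underivable.

No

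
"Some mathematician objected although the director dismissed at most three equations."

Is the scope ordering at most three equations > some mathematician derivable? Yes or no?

The target quantifier *at most three equations* is part of the adjunct clause *although the director dismissed at most three equations*.
Adjuncts are opaque for quantifier raising; a quantifier in an adjunct stays inside it.
So *at most three equations* cannot raise to a position above *some mathematician*.

No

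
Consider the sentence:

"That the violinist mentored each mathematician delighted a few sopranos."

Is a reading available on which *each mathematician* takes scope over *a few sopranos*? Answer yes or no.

No

*each mathematician* is embedded in the sentential subject *that the violinist mentored each mathematician*.
Subjects — clausal subjects included — are islands for extraction, and QR is no exception.
There is no licit LF on which *each mathematician* c-commands *a few sopranos*.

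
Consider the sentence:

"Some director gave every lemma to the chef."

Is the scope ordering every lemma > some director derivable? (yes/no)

Yes

*every lemma* is the matrix object and *some director* the matrix subject; the two are clausemates.
Clause-internal QR can adjoin the lower DP above the subject, yielding the inverse reading.
The sentence is scopally ambiguous between *some director* > *every lemma* and *every lemma* > *some director*.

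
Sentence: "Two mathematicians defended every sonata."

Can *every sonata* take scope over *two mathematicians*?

*every sonata* is the matrix object and *two mathematicians* the matrix subject; the two are clausemates.
Nothing blocks QR of the lower DP to a position above the higher one, so inverse scope is available.

Yes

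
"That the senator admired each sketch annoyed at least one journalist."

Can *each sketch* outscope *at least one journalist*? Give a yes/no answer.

*each sketch* is embedded in the sentential subject *that the senator admired each sketch*.
Subjects — clausal subjects included — are islands for extraction, and QR is no exception.
So *each sketch* cannot raise to a position above *at least one journalist*.

No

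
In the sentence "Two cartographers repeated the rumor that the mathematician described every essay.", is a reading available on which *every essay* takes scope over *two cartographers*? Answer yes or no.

No

Structurally, *every essay* is inside the complex NP *the rumor that the mathematician described every essay*.
The complex NP is opaque for QR — the quantifier is frozen inside the noun's complement.
The inverse ordering *every essay* > *two cartographers* is therefore underivable.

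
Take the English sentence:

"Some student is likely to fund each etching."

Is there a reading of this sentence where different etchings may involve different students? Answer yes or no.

Yes

This is the *each etching* > *some student* reading.
The matrix predicate is a raising verb, whose infinitival complement is not a scope island — *each etching* can QR into the matrix clause.
Clause-internal QR can adjoin the lower DP above the subject, yielding the inverse reading.
Both orderings are possible: *some student* > *each etching* and *each etching* > *some student*.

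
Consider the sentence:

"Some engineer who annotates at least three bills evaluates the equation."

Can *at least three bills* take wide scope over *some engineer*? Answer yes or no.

*at least three bills* is embedded in the relative clause *who annotates at least three bills*.
Quantifiers inside a relative clause are trapped there; the RC boundary blocks QR.
There is no licit LF on which *at least three bills* c-commands *some engineer*.

No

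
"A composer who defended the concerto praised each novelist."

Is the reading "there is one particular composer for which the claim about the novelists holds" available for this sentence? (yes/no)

This is the *a composer* > *each novelist* reading.
Surface scope (*a composer* > *each novelist*) is always derivable; islands only block QR, not in-situ interpretation.

Yes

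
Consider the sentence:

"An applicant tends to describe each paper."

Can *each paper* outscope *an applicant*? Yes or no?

*each paper* is inside a raising infinitive, which is transparent to QR (no CP barrier), so it behaves as a matrix argument.
QR within a single clause is free, so the lower quantifier may take scope over the higher one.

Yes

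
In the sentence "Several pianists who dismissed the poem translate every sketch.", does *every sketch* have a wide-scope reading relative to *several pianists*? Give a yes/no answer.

Yes

Although the sentence contains a relative clause (*who dismissed the poem*), *every sketch* is outside it, in the matrix VP.
Nothing blocks QR of the lower DP to a position above the higher one, so inverse scope is available.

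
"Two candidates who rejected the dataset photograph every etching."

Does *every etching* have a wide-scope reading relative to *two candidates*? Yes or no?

Although the sentence contains a relative clause (*who rejected the dataset*), *every etching* is outside it, in the matrix VP.
Since no island is crossed, the inverse ordering is licensed alongside surface scope.
Both orderings are possible: *two candidates* > *every etching* and *every etching* > *two candidates*.

Yes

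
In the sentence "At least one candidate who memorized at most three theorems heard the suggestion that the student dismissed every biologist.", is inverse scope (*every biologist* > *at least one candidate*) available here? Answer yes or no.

No

*every biologist* is embedded in the complex NP *the suggestion that the student dismissed every biologist*.
Noun-complement clauses are scope islands (the Complex NP Constraint): a quantifier inside one cannot scope into the matrix.
So the wide-scope reading for *every biologist* is blocked.
(Only the surface reading survives: one fixed candidate with respect to all the relevant biologists.)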